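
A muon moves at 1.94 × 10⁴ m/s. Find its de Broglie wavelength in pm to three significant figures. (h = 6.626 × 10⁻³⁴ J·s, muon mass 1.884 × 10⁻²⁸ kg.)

p = mv = 1.884 × 10⁻²⁸ × 1.94 × 10⁴ = 3.655 × 10⁻²⁴ kg·m/s.
λ = h/p = 6.626 × 10⁻³⁴ / 3.655 × 10⁻²⁴ = 1.81 × 10⁻¹⁰ m = 181 pm.

λ = 181 pm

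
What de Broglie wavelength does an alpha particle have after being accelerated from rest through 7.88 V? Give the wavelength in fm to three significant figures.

λ = 3620 fm

KE = 2eV = 2 × 1.602 × 10⁻¹⁹ × 7.880 = 2.525 × 10⁻¹⁸ J.
p = √(2mKE) = √(2 × 6.645 × 10⁻²⁷ × 2.525 × 10⁻¹⁸) = 1.832 × 10⁻²² kg·m/s.
λ = h/p = 6.626 × 10⁻³⁴ / 1.832 × 10⁻²² = 3.62 × 10⁻¹² m = 3620 fm.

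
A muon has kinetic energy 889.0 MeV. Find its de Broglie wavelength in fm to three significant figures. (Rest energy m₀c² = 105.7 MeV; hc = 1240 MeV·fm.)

Total energy E = KE + m₀c² = 889.0 + 105.7 = 994.7 MeV.
(pc)² = E² − (m₀c²)² = (994.7)² − (105.7)² = 9.783 × 10⁵ MeV², so pc = 989.1 MeV.
λ = hc/(pc) = 1240 MeV·fm / 989.1 MeV = 1.25 fm.

λ = 1.25 fm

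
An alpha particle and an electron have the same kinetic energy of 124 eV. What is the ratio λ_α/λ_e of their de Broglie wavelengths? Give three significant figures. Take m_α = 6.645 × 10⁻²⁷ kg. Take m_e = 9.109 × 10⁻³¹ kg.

λ_α/λ_e = 0.0117

At fixed KE, p = √(2mKE) so λ = h/p ∝ 1/√m.
λ_α/λ_e = √(m_e/m_α) = √(9.109 × 10⁻³¹/6.645 × 10⁻²⁷) = √(1.371 × 10⁻⁴) = 0.0117.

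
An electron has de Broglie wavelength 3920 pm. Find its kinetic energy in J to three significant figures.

KE = 1.57 × 10⁻²⁰ J

p = h/λ = 6.626 × 10⁻³⁴ / 3.920 × 10⁻⁹ = 1.690 × 10⁻²⁵ kg·m/s.
KE = p²/(2m) = (1.690 × 10⁻²⁵)² / (2 × 9.109 × 10⁻³¹) = 1.568 × 10⁻²⁰ J = 1.57 × 10⁻²⁰ J.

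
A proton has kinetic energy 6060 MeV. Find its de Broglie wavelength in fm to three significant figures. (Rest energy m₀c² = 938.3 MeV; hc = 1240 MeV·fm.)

Total energy E = KE + m₀c² = 6060 + 938.3 = 6998.3 MeV.
(pc)² = E² − (m₀c²)² = (6998.3)² − (938.3)² = 4.810 × 10⁷ MeV², so pc = 6935 MeV.
λ = hc/(pc) = 1240 MeV·fm / 6935 MeV = 0.179 fm.

λ = 0.179 fm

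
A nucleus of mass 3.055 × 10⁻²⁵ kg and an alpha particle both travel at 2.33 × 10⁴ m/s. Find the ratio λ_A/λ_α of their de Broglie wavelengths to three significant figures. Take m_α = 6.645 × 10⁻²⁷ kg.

At fixed v, p = mv so λ = h/(mv) ∝ 1/m.
λ_A/λ_α = m_α/m_A = 6.645 × 10⁻²⁷/3.055 × 10⁻²⁵ = 0.0218.

λ_A/λ_α = 0.0218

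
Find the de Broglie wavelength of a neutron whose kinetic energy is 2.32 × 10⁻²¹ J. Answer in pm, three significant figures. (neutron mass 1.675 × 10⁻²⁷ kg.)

p = √(2mKE) = √(2 × 1.675 × 10⁻²⁷ × 2.320 × 10⁻²¹) = 2.788 × 10⁻²⁴ kg·m/s.
λ = h/p = 6.626 × 10⁻³⁴ / 2.788 × 10⁻²⁴ = 2.38 × 10⁻¹⁰ m = 238 pm.

λ = 238 pm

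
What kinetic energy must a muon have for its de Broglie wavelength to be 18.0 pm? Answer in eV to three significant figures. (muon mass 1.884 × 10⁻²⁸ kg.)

p = h/λ = 6.626 × 10⁻³⁴ / 1.800 × 10⁻¹¹ = 3.681 × 10⁻²³ kg·m/s.
KE = p²/(2m) = (3.681 × 10⁻²³)² / (2 × 1.884 × 10⁻²⁸) = 3.596 × 10⁻¹⁸ J = 22.4 eV.

KE = 22.4 eV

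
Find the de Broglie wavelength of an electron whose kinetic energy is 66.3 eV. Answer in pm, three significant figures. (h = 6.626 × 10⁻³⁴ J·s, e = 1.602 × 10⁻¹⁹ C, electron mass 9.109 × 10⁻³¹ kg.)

KE = 66.3 eV = 1.062 × 10⁻¹⁷ J.
p = √(2mKE) = √(2 × 9.109 × 10⁻³¹ × 1.062 × 10⁻¹⁷) = 4.399 × 10⁻²⁴ kg·m/s.
λ = h/p = 6.626 × 10⁻³⁴ / 4.399 × 10⁻²⁴ = 1.51 × 10⁻¹⁰ m = 151 pm.

λ = 151 pm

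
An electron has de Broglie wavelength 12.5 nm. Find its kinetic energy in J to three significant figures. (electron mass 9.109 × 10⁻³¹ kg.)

p = h/λ = 6.626 × 10⁻³⁴ / 1.250 × 10⁻⁸ = 5.301 × 10⁻²⁶ kg·m/s.
KE = p²/(2m) = (5.301 × 10⁻²⁶)² / (2 × 9.109 × 10⁻³¹) = 1.542 × 10⁻²¹ J = 1.54 × 10⁻²¹ J.

KE = 1.54 × 10⁻²¹ J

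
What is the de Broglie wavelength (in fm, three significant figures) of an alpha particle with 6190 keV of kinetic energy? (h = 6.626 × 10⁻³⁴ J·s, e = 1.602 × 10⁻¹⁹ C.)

KE = 6190 keV = 9.916 × 10⁻¹³ J.
p = √(2mKE) = √(2 × 6.645 × 10⁻²⁷ × 9.916 × 10⁻¹³) = 1.148 × 10⁻¹⁹ kg·m/s.
λ = h/p = 6.626 × 10⁻³⁴ / 1.148 × 10⁻¹⁹ = 5.77 × 10⁻¹⁵ m = 5.77 fm.

λ = 5.77 fm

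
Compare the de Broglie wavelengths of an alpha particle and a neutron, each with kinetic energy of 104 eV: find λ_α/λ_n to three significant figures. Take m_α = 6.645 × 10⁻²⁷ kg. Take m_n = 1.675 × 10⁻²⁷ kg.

λ_α/λ_n = 0.502

At fixed KE, p = √(2mKE) so λ = h/p ∝ 1/√m.
λ_α/λ_n = √(m_n/m_α) = √(1.675 × 10⁻²⁷/6.645 × 10⁻²⁷) = √(0.2521) = 0.502.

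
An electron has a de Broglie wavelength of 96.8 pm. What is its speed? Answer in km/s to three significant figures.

p = h/λ = 6.626 × 10⁻³⁴ / 9.680 × 10⁻¹¹ = 6.845 × 10⁻²⁴ kg·m/s.
v = p/m = 6.845 × 10⁻²⁴ / 9.109 × 10⁻³¹ = 7.51 × 10⁶ m/s = 7510 km/s.

v = 7510 km/s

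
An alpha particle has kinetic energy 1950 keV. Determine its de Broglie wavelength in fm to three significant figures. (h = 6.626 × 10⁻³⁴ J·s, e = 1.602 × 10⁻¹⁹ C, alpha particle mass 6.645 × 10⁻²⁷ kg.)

KE = 1950 keV = 3.124 × 10⁻¹³ J.
p = √(2mKE) = √(2 × 6.645 × 10⁻²⁷ × 3.124 × 10⁻¹³) = 6.443 × 10⁻²⁰ kg·m/s.
λ = h/p = 6.626 × 10⁻³⁴ / 6.443 × 10⁻²⁰ = 1.03 × 10⁻¹⁴ m = 10.3 fm.

λ = 10.3 fm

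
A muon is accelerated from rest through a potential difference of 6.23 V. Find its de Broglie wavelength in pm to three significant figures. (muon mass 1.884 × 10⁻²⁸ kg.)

λ = 34.2 pm

KE = eV = 1.602 × 10⁻¹⁹ × 6.230 = 9.980 × 10⁻¹⁹ J.
p = √(2mKE) = √(2 × 1.884 × 10⁻²⁸ × 9.980 × 10⁻¹⁹) = 1.939 × 10⁻²³ kg·m/s.
λ = h/p = 6.626 × 10⁻³⁴ / 1.939 × 10⁻²³ = 3.42 × 10⁻¹¹ m = 34.2 pm.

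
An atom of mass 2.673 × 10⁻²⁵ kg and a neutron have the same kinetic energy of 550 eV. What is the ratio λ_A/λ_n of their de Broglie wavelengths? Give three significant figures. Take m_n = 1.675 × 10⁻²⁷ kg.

λ_A/λ_n = 0.0792

At fixed KE, p = √(2mKE) so λ = h/p ∝ 1/√m.
λ_A/λ_n = √(m_n/m_A) = √(1.675 × 10⁻²⁷/2.673 × 10⁻²⁵) = √(6.266 × 10⁻³) = 0.0792.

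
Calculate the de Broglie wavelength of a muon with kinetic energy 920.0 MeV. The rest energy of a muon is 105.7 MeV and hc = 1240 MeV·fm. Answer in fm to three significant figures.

λ = 1.22 fm

Total energy E = KE + m₀c² = 920.0 + 105.7 = 1025.7 MeV.
(pc)² = E² − (m₀c²)² = (1025.7)² − (105.7)² = 1.041 × 10⁶ MeV², so pc = 1020 MeV.
λ = hc/(pc) = 1240 MeV·fm / 1020 MeV = 1.22 fm.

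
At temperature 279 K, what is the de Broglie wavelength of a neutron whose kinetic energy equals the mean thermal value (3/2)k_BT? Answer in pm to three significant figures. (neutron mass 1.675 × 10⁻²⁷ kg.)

KE = (3/2)k_BT = 1.5 × 1.381 × 10⁻²³ × 279 = 5.779 × 10⁻²¹ J.
p = √(2mKE) = √(2 × 1.675 × 10⁻²⁷ × 5.779 × 10⁻²¹) = 4.400 × 10⁻²⁴ kg·m/s.
λ = h/p = 1.51 × 10⁻¹⁰ m = 151 pm.

λ = 151 pm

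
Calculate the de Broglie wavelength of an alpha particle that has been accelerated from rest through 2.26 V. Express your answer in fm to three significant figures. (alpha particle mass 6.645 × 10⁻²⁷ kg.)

λ = 6750 fm

KE = 2eV = 2 × 1.602 × 10⁻¹⁹ × 2.260 = 7.241 × 10⁻¹⁹ J.
p = √(2mKE) = √(2 × 6.645 × 10⁻²⁷ × 7.241 × 10⁻¹⁹) = 9.810 × 10⁻²³ kg·m/s.
λ = h/p = 6.626 × 10⁻³⁴ / 9.810 × 10⁻²³ = 6.75 × 10⁻¹² m = 6750 fm.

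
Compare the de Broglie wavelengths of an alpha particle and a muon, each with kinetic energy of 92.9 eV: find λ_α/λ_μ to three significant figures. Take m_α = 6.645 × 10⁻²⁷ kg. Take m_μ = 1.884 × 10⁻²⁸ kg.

At fixed KE, p = √(2mKE) so λ = h/p ∝ 1/√m.
λ_α/λ_μ = √(m_μ/m_α) = √(1.884 × 10⁻²⁸/6.645 × 10⁻²⁷) = √(0.02835) = 0.168.

λ_α/λ_μ = 0.168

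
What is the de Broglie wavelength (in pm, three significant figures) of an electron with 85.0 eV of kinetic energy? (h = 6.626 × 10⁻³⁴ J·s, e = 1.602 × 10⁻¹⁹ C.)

KE = 85.0 eV = 1.362 × 10⁻¹⁷ J.
p = √(2mKE) = √(2 × 9.109 × 10⁻³¹ × 1.362 × 10⁻¹⁷) = 4.981 × 10⁻²⁴ kg·m/s.
λ = h/p = 6.626 × 10⁻³⁴ / 4.981 × 10⁻²⁴ = 1.33 × 10⁻¹⁰ m = 133 pm.

λ = 133 pm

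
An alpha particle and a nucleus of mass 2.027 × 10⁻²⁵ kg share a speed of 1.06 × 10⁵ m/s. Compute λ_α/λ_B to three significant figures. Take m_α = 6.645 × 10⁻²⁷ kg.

At fixed v, p = mv so λ = h/(mv) ∝ 1/m.
λ_α/λ_B = m_B/m_α = 2.027 × 10⁻²⁵/6.645 × 10⁻²⁷ = 30.5.

λ_α/λ_B = 30.5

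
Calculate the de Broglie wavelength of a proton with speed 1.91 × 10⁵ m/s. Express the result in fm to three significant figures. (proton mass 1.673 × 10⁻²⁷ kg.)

p = mv = 1.673 × 10⁻²⁷ × 1.91 × 10⁵ = 3.195 × 10⁻²² kg·m/s.
λ = h/p = 6.626 × 10⁻³⁴ / 3.195 × 10⁻²² = 2.07 × 10⁻¹² m = 2070 fm.

λ = 2070 fm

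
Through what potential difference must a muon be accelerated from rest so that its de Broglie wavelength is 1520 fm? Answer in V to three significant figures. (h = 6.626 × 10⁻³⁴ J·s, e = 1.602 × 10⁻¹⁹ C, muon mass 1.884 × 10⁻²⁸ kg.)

p = h/λ = 6.626 × 10⁻³⁴ / 1.520 × 10⁻¹² = 4.359 × 10⁻²² kg·m/s.
KE = p²/(2m) = 5.043 × 10⁻¹⁶ J.
V = KE/e = 5.043 × 10⁻¹⁶ / (1.602 × 10⁻¹⁹) = 3150 V.

V = 3150 V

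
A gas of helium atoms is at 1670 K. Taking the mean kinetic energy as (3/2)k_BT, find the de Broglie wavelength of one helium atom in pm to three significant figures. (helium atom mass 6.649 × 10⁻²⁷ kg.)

KE = (3/2)k_BT = 1.5 × 1.381 × 10⁻²³ × 1670 = 3.459 × 10⁻²⁰ J.
p = √(2mKE) = √(2 × 6.649 × 10⁻²⁷ × 3.459 × 10⁻²⁰) = 2.145 × 10⁻²³ kg·m/s.
λ = h/p = 3.09 × 10⁻¹¹ m = 30.9 pm.

λ = 30.9 pm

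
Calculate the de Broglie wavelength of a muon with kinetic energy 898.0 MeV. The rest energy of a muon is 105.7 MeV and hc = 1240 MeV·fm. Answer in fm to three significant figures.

Total energy E = KE + m₀c² = 898.0 + 105.7 = 1003.7 MeV.
(pc)² = E² − (m₀c²)² = (1003.7)² − (105.7)² = 9.962 × 10⁵ MeV², so pc = 998.1 MeV.
λ = hc/(pc) = 1240 MeV·fm / 998.1 MeV = 1.24 fm.

λ = 1.24 fm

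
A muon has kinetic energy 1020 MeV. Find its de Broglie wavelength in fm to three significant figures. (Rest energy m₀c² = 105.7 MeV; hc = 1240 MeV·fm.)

Total energy E = KE + m₀c² = 1020 + 105.7 = 1125.7 MeV.
(pc)² = E² − (m₀c²)² = (1125.7)² − (105.7)² = 1.256 × 10⁶ MeV², so pc = 1121 MeV.
λ = hc/(pc) = 1240 MeV·fm / 1121 MeV = 1.11 fm.

λ = 1.11 fm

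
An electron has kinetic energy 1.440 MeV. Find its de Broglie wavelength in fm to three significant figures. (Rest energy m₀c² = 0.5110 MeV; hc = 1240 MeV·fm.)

Total energy E = KE + m₀c² = 1.440 + 0.5110 = 1.9510 MeV.
(pc)² = E² − (m₀c²)² = (1.9510)² − (0.5110)² = 3.545 MeV², so pc = 1.883 MeV.
λ = hc/(pc) = 1240 MeV·fm / 1.883 MeV = 659 fm.

λ = 659 fm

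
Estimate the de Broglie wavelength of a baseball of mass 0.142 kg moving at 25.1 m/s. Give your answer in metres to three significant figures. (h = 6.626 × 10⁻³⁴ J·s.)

λ = 1.86 × 10⁻³⁴ m

p = mv = 0.142 × 25.1 = 3.564 kg·m/s.
λ = h/p = 6.626 × 10⁻³⁴ / 3.564 = 1.86 × 10⁻³⁴ m.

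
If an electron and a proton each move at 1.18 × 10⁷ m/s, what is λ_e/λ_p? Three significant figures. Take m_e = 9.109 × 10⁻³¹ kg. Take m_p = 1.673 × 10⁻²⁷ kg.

At fixed v, p = mv so λ = h/(mv) ∝ 1/m.
λ_e/λ_p = m_p/m_e = 1.673 × 10⁻²⁷/9.109 × 10⁻³¹ = 1840.

λ_e/λ_p = 1840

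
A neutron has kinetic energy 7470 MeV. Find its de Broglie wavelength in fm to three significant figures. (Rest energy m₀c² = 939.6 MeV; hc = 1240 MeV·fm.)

λ = 0.148 fm

Total energy E = KE + m₀c² = 7470 + 939.6 = 8409.6 MeV.
(pc)² = E² − (m₀c²)² = (8409.6)² − (939.6)² = 6.984 × 10⁷ MeV², so pc = 8357 MeV.
λ = hc/(pc) = 1240 MeV·fm / 8357 MeV = 0.148 fm.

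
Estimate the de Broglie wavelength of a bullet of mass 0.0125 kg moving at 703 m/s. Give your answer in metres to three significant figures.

p = mv = 0.0125 × 703 = 8.788 kg·m/s.
λ = h/p = 6.626 × 10⁻³⁴ / 8.788 = 7.54 × 10⁻³⁵ m.

λ = 7.54 × 10⁻³⁵ m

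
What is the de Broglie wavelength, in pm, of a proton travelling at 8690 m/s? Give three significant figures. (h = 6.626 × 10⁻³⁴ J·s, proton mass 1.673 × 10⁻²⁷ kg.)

λ = 45.6 pm

p = mv = 1.673 × 10⁻²⁷ × 8690 = 1.454 × 10⁻²³ kg·m/s.
λ = h/p = 6.626 × 10⁻³⁴ / 1.454 × 10⁻²³ = 4.56 × 10⁻¹¹ m = 45.6 pm.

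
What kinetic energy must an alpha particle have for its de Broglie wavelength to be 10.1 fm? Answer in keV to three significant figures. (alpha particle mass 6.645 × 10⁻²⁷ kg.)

KE = 2020 keV

p = h/λ = 6.626 × 10⁻³⁴ / 1.010 × 10⁻¹⁴ = 6.560 × 10⁻²⁰ kg·m/s.
KE = p²/(2m) = (6.560 × 10⁻²⁰)² / (2 × 6.645 × 10⁻²⁷) = 3.238 × 10⁻¹³ J = 2020 keV.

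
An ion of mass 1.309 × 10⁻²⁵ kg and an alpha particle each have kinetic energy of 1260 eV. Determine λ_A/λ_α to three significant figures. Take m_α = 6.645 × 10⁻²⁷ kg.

λ_A/λ_α = 0.225

At fixed KE, p = √(2mKE) so λ = h/p ∝ 1/√m.
λ_A/λ_α = √(m_α/m_A) = √(6.645 × 10⁻²⁷/1.309 × 10⁻²⁵) = √(0.05076) = 0.225.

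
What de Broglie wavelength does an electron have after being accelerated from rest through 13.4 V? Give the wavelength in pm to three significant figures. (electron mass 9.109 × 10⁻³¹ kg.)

λ = 335 pm

KE = eV = 1.602 × 10⁻¹⁹ × 13.40 = 2.147 × 10⁻¹⁸ J.
p = √(2mKE) = √(2 × 9.109 × 10⁻³¹ × 2.147 × 10⁻¹⁸) = 1.978 × 10⁻²⁴ kg·m/s.
λ = h/p = 6.626 × 10⁻³⁴ / 1.978 × 10⁻²⁴ = 3.35 × 10⁻¹⁰ m = 335 pm.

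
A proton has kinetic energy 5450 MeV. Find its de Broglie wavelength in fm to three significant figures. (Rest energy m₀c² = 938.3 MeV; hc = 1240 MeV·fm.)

Total energy E = KE + m₀c² = 5450 + 938.3 = 6388.3 MeV.
(pc)² = E² − (m₀c²)² = (6388.3)² − (938.3)² = 3.993 × 10⁷ MeV², so pc = 6319 MeV.
λ = hc/(pc) = 1240 MeV·fm / 6319 MeV = 0.196 fm.

λ = 0.196 fm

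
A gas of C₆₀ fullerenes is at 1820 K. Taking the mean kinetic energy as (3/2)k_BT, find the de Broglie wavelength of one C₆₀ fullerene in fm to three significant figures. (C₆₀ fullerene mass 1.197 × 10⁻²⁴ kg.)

λ = 2210 fm

KE = (3/2)k_BT = 1.5 × 1.381 × 10⁻²³ × 1820 = 3.770 × 10⁻²⁰ J.
p = √(2mKE) = √(2 × 1.197 × 10⁻²⁴ × 3.770 × 10⁻²⁰) = 3.004 × 10⁻²² kg·m/s.
λ = h/p = 2.21 × 10⁻¹² m = 2210 fm.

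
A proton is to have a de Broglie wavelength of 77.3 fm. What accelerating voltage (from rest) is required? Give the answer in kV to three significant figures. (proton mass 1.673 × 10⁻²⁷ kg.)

V = 137 kV

p = h/λ = 6.626 × 10⁻³⁴ / 7.730 × 10⁻¹⁴ = 8.572 × 10⁻²¹ kg·m/s.
KE = p²/(2m) = 2.196 × 10⁻¹⁴ J.
V = KE/e = 2.196 × 10⁻¹⁴ / (1.602 × 10⁻¹⁹) = 137 kV.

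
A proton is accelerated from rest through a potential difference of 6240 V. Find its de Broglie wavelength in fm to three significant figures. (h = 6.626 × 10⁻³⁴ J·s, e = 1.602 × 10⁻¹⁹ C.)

KE = eV = 1.602 × 10⁻¹⁹ × 6240 = 9.996 × 10⁻¹⁶ J.
p = √(2mKE) = √(2 × 1.673 × 10⁻²⁷ × 9.996 × 10⁻¹⁶) = 1.829 × 10⁻²¹ kg·m/s.
λ = h/p = 6.626 × 10⁻³⁴ / 1.829 × 10⁻²¹ = 3.62 × 10⁻¹³ m = 362 fm.

λ = 362 fm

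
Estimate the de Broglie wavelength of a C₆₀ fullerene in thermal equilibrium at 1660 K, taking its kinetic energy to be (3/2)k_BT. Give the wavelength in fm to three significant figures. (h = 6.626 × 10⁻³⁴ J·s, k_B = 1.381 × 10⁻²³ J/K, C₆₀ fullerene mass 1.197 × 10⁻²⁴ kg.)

λ = 2310 fm

KE = (3/2)k_BT = 1.5 × 1.381 × 10⁻²³ × 1660 = 3.439 × 10⁻²⁰ J.
p = √(2mKE) = √(2 × 1.197 × 10⁻²⁴ × 3.439 × 10⁻²⁰) = 2.869 × 10⁻²² kg·m/s.
λ = h/p = 2.31 × 10⁻¹² m = 2310 fm.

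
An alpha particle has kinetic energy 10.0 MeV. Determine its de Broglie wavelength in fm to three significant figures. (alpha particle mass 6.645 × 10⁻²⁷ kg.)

λ = 4.54 fm

KE = 10.0 MeV = 1.602 × 10⁻¹² J.
p = √(2mKE) = √(2 × 6.645 × 10⁻²⁷ × 1.602 × 10⁻¹²) = 1.459 × 10⁻¹⁹ kg·m/s.
λ = h/p = 6.626 × 10⁻³⁴ / 1.459 × 10⁻¹⁹ = 4.54 × 10⁻¹⁵ m = 4.54 fm.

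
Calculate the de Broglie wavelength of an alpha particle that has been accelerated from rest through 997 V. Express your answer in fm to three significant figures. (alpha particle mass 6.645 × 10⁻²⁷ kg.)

KE = 2eV = 2 × 1.602 × 10⁻¹⁹ × 997.0 = 3.194 × 10⁻¹⁶ J.
p = √(2mKE) = √(2 × 6.645 × 10⁻²⁷ × 3.194 × 10⁻¹⁶) = 2.060 × 10⁻²¹ kg·m/s.
λ = h/p = 6.626 × 10⁻³⁴ / 2.060 × 10⁻²¹ = 3.22 × 10⁻¹³ m = 322 fm.

λ = 322 fm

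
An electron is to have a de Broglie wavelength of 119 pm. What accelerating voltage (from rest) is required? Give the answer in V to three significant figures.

p = h/λ = 6.626 × 10⁻³⁴ / 1.190 × 10⁻¹⁰ = 5.568 × 10⁻²⁴ kg·m/s.
KE = p²/(2m) = 1.702 × 10⁻¹⁷ J.
V = KE/e = 1.702 × 10⁻¹⁷ / (1.602 × 10⁻¹⁹) = 106 V.

V = 106 V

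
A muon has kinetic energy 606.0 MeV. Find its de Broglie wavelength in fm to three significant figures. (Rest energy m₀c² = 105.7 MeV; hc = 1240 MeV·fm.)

λ = 1.76 fm

Total energy E = KE + m₀c² = 606.0 + 105.7 = 711.7 MeV.
(pc)² = E² − (m₀c²)² = (711.7)² − (105.7)² = 4.953 × 10⁵ MeV², so pc = 703.8 MeV.
λ = hc/(pc) = 1240 MeV·fm / 703.8 MeV = 1.76 fm.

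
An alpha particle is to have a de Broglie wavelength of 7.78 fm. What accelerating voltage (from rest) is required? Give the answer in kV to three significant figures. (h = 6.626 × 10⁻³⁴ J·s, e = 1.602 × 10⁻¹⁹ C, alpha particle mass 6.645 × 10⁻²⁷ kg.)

V = 1700 kV

p = h/λ = 6.626 × 10⁻³⁴ / 7.780 × 10⁻¹⁵ = 8.517 × 10⁻²⁰ kg·m/s.
KE = p²/(2m) = 5.458 × 10⁻¹³ J.
V = KE/2e = 5.458 × 10⁻¹³ / (2 × 1.602 × 10⁻¹⁹) = 1700 kV.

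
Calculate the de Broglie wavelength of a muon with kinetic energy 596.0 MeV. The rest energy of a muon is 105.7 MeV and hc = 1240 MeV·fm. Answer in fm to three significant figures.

Total energy E = KE + m₀c² = 596.0 + 105.7 = 701.7 MeV.
(pc)² = E² − (m₀c²)² = (701.7)² − (105.7)² = 4.812 × 10⁵ MeV², so pc = 693.7 MeV.
λ = hc/(pc) = 1240 MeV·fm / 693.7 MeV = 1.79 fm.

λ = 1.79 fm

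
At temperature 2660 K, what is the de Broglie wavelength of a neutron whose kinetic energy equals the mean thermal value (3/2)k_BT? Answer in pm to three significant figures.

KE = (3/2)k_BT = 1.5 × 1.381 × 10⁻²³ × 2660 = 5.510 × 10⁻²⁰ J.
p = √(2mKE) = √(2 × 1.675 × 10⁻²⁷ × 5.510 × 10⁻²⁰) = 1.359 × 10⁻²³ kg·m/s.
λ = h/p = 4.88 × 10⁻¹¹ m = 48.8 pm.

λ = 48.8 pm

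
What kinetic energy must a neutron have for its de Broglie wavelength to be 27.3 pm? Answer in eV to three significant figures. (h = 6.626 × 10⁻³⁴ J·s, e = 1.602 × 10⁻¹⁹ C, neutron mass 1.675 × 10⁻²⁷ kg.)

KE = 1.10 eV

p = h/λ = 6.626 × 10⁻³⁴ / 2.730 × 10⁻¹¹ = 2.427 × 10⁻²³ kg·m/s.
KE = p²/(2m) = (2.427 × 10⁻²³)² / (2 × 1.675 × 10⁻²⁷) = 1.758 × 10⁻¹⁹ J = 1.10 eV.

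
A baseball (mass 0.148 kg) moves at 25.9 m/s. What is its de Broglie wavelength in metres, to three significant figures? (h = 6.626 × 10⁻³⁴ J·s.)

λ = 1.73 × 10⁻³⁴ m

p = mv = 0.148 × 25.9 = 3.833 kg·m/s.
λ = h/p = 6.626 × 10⁻³⁴ / 3.833 = 1.73 × 10⁻³⁴ m.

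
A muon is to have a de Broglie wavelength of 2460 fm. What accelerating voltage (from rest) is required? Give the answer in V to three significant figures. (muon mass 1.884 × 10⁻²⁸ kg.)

V = 1200 V

p = h/λ = 6.626 × 10⁻³⁴ / 2.460 × 10⁻¹² = 2.693 × 10⁻²² kg·m/s.
KE = p²/(2m) = 1.925 × 10⁻¹⁶ J.
V = KE/e = 1.925 × 10⁻¹⁶ / (1.602 × 10⁻¹⁹) = 1200 V.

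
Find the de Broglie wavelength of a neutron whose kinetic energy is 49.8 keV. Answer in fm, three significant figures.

λ = 128 fm

KE = 49.8 keV = 7.978 × 10⁻¹⁵ J.
p = √(2mKE) = √(2 × 1.675 × 10⁻²⁷ × 7.978 × 10⁻¹⁵) = 5.170 × 10⁻²¹ kg·m/s.
λ = h/p = 6.626 × 10⁻³⁴ / 5.170 × 10⁻²¹ = 1.28 × 10⁻¹³ m = 128 fm.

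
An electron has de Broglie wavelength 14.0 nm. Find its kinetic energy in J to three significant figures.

KE = 1.23 × 10⁻²¹ J

p = h/λ = 6.626 × 10⁻³⁴ / 1.400 × 10⁻⁸ = 4.733 × 10⁻²⁶ kg·m/s.
KE = p²/(2m) = (4.733 × 10⁻²⁶)² / (2 × 9.109 × 10⁻³¹) = 1.230 × 10⁻²¹ J = 1.23 × 10⁻²¹ J.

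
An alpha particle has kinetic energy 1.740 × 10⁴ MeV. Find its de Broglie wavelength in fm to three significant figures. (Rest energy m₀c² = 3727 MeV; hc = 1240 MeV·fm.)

λ = 0.0596 fm

Total energy E = KE + m₀c² = 1.740 × 10⁴ + 3727 = 21127 MeV.
(pc)² = E² − (m₀c²)² = (21127)² − (3727)² = 4.325 × 10⁸ MeV², so pc = 2.080 × 10⁴ MeV.
λ = hc/(pc) = 1240 MeV·fm / 2.080 × 10⁴ MeV = 0.0596 fm.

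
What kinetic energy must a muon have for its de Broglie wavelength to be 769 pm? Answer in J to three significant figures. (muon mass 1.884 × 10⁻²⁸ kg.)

p = h/λ = 6.626 × 10⁻³⁴ / 7.690 × 10⁻¹⁰ = 8.616 × 10⁻²⁵ kg·m/s.
KE = p²/(2m) = (8.616 × 10⁻²⁵)² / (2 × 1.884 × 10⁻²⁸) = 1.970 × 10⁻²¹ J = 1.97 × 10⁻²¹ J.

KE = 1.97 × 10⁻²¹ J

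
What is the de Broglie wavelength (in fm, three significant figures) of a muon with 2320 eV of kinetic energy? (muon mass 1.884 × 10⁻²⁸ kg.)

λ = 1770 fm

KE = 2320 eV = 3.717 × 10⁻¹⁶ J.
p = √(2mKE) = √(2 × 1.884 × 10⁻²⁸ × 3.717 × 10⁻¹⁶) = 3.742 × 10⁻²² kg·m/s.
λ = h/p = 6.626 × 10⁻³⁴ / 3.742 × 10⁻²² = 1.77 × 10⁻¹² m = 1770 fm.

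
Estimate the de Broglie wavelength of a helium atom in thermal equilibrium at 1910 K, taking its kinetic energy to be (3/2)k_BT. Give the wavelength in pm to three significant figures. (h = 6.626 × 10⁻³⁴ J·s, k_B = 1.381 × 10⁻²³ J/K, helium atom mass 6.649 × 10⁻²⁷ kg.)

KE = (3/2)k_BT = 1.5 × 1.381 × 10⁻²³ × 1910 = 3.957 × 10⁻²⁰ J.
p = √(2mKE) = √(2 × 6.649 × 10⁻²⁷ × 3.957 × 10⁻²⁰) = 2.294 × 10⁻²³ kg·m/s.
λ = h/p = 2.89 × 10⁻¹¹ m = 28.9 pm.

λ = 28.9 pm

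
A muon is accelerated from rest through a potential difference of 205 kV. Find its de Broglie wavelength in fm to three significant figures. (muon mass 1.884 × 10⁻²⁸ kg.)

KE = eV = 1.602 × 10⁻¹⁹ × 2.050 × 10⁵ = 3.284 × 10⁻¹⁴ J.
p = √(2mKE) = √(2 × 1.884 × 10⁻²⁸ × 3.284 × 10⁻¹⁴) = 3.518 × 10⁻²¹ kg·m/s.
λ = h/p = 6.626 × 10⁻³⁴ / 3.518 × 10⁻²¹ = 1.88 × 10⁻¹³ m = 188 fm.

λ = 188 fm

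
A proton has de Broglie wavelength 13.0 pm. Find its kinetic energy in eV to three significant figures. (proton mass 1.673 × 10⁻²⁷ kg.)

p = h/λ = 6.626 × 10⁻³⁴ / 1.300 × 10⁻¹¹ = 5.097 × 10⁻²³ kg·m/s.
KE = p²/(2m) = (5.097 × 10⁻²³)² / (2 × 1.673 × 10⁻²⁷) = 7.764 × 10⁻¹⁹ J = 4.85 eV.

KE = 4.85 eV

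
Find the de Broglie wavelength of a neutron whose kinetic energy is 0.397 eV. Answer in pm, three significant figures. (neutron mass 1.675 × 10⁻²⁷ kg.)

KE = 0.397 eV = 6.360 × 10⁻²⁰ J.
p = √(2mKE) = √(2 × 1.675 × 10⁻²⁷ × 6.360 × 10⁻²⁰) = 1.460 × 10⁻²³ kg·m/s.
λ = h/p = 6.626 × 10⁻³⁴ / 1.460 × 10⁻²³ = 4.54 × 10⁻¹¹ m = 45.4 pm.

λ = 45.4 pm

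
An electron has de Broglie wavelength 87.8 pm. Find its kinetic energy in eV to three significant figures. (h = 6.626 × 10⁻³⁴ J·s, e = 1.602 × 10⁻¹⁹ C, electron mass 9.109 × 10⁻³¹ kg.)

KE = 195 eV

p = h/λ = 6.626 × 10⁻³⁴ / 8.780 × 10⁻¹¹ = 7.547 × 10⁻²⁴ kg·m/s.
KE = p²/(2m) = (7.547 × 10⁻²⁴)² / (2 × 9.109 × 10⁻³¹) = 3.126 × 10⁻¹⁷ J = 195 eV.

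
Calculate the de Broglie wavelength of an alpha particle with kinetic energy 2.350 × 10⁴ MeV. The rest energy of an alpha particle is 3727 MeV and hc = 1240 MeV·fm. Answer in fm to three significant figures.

λ = 0.0460 fm

Total energy E = KE + m₀c² = 2.350 × 10⁴ + 3727 = 27227 MeV.
(pc)² = E² − (m₀c²)² = (27227)² − (3727)² = 7.274 × 10⁸ MeV², so pc = 2.697 × 10⁴ MeV.
λ = hc/(pc) = 1240 MeV·fm / 2.697 × 10⁴ MeV = 0.0460 fm.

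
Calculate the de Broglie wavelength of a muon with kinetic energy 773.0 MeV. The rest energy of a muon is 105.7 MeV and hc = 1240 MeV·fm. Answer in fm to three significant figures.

λ = 1.42 fm

Total energy E = KE + m₀c² = 773.0 + 105.7 = 878.7 MeV.
(pc)² = E² − (m₀c²)² = (878.7)² − (105.7)² = 7.609 × 10⁵ MeV², so pc = 872.3 MeV.
λ = hc/(pc) = 1240 MeV·fm / 872.3 MeV = 1.42 fm.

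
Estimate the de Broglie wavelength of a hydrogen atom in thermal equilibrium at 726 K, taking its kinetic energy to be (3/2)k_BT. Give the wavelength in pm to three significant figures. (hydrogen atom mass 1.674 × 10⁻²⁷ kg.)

λ = 93.4 pm

KE = (3/2)k_BT = 1.5 × 1.381 × 10⁻²³ × 726 = 1.504 × 10⁻²⁰ J.
p = √(2mKE) = √(2 × 1.674 × 10⁻²⁷ × 1.504 × 10⁻²⁰) = 7.096 × 10⁻²⁴ kg·m/s.
λ = h/p = 9.34 × 10⁻¹¹ m = 93.4 pm.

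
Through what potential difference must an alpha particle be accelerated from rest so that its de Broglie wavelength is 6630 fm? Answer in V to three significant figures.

V = 2.35 V

p = h/λ = 6.626 × 10⁻³⁴ / 6.630 × 10⁻¹² = 9.994 × 10⁻²³ kg·m/s.
KE = p²/(2m) = 7.515 × 10⁻¹⁹ J.
V = KE/2e = 7.515 × 10⁻¹⁹ / (2 × 1.602 × 10⁻¹⁹) = 2.35 V.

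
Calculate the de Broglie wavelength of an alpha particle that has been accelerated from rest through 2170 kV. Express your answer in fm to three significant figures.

KE = 2eV = 2 × 1.602 × 10⁻¹⁹ × 2.170 × 10⁶ = 6.953 × 10⁻¹³ J.
p = √(2mKE) = √(2 × 6.645 × 10⁻²⁷ × 6.953 × 10⁻¹³) = 9.613 × 10⁻²⁰ kg·m/s.
λ = h/p = 6.626 × 10⁻³⁴ / 9.613 × 10⁻²⁰ = 6.89 × 10⁻¹⁵ m = 6.89 fm.

λ = 6.89 fm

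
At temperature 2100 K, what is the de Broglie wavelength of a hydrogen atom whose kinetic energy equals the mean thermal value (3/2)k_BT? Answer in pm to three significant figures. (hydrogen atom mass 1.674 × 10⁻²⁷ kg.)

KE = (3/2)k_BT = 1.5 × 1.381 × 10⁻²³ × 2100 = 4.350 × 10⁻²⁰ J.
p = √(2mKE) = √(2 × 1.674 × 10⁻²⁷ × 4.350 × 10⁻²⁰) = 1.207 × 10⁻²³ kg·m/s.
λ = h/p = 5.49 × 10⁻¹¹ m = 54.9 pm.

λ = 54.9 pm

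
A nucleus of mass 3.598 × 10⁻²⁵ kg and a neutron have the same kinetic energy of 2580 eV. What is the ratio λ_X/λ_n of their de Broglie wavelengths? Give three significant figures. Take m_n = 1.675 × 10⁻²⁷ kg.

λ_X/λ_n = 0.0682

At fixed KE, p = √(2mKE) so λ = h/p ∝ 1/√m.
λ_X/λ_n = √(m_n/m_X) = √(1.675 × 10⁻²⁷/3.598 × 10⁻²⁵) = √(4.655 × 10⁻³) = 0.0682.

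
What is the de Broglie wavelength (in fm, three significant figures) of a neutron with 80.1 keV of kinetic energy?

KE = 80.1 keV = 1.283 × 10⁻¹⁴ J.
p = √(2mKE) = √(2 × 1.675 × 10⁻²⁷ × 1.283 × 10⁻¹⁴) = 6.556 × 10⁻²¹ kg·m/s.
λ = h/p = 6.626 × 10⁻³⁴ / 6.556 × 10⁻²¹ = 1.01 × 10⁻¹³ m = 101 fm.

λ = 101 fm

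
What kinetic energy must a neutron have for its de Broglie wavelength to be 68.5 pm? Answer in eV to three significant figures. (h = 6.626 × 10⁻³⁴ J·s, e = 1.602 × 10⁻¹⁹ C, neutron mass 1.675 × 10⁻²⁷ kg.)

p = h/λ = 6.626 × 10⁻³⁴ / 6.850 × 10⁻¹¹ = 9.673 × 10⁻²⁴ kg·m/s.
KE = p²/(2m) = (9.673 × 10⁻²⁴)² / (2 × 1.675 × 10⁻²⁷) = 2.793 × 10⁻²⁰ J = 0.174 eV.

KE = 0.174 eV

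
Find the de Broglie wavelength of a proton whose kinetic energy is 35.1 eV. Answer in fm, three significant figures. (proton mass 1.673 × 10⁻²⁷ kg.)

λ = 4830 fm

KE = 35.1 eV = 5.623 × 10⁻¹⁸ J.
p = √(2mKE) = √(2 × 1.673 × 10⁻²⁷ × 5.623 × 10⁻¹⁸) = 1.372 × 10⁻²² kg·m/s.
λ = h/p = 6.626 × 10⁻³⁴ / 1.372 × 10⁻²² = 4.83 × 10⁻¹² m = 4830 fm.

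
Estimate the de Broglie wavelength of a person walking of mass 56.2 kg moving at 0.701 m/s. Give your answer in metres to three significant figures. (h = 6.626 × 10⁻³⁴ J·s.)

p = mv = 56.2 × 0.701 = 3.940 × 10¹ kg·m/s.
λ = h/p = 6.626 × 10⁻³⁴ / 3.940 × 10¹ = 1.68 × 10⁻³⁵ m.

λ = 1.68 × 10⁻³⁵ m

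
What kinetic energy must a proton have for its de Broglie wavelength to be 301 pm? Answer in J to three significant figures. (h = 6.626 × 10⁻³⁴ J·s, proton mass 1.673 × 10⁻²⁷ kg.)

p = h/λ = 6.626 × 10⁻³⁴ / 3.010 × 10⁻¹⁰ = 2.201 × 10⁻²⁴ kg·m/s.
KE = p²/(2m) = (2.201 × 10⁻²⁴)² / (2 × 1.673 × 10⁻²⁷) = 1.448 × 10⁻²¹ J = 1.45 × 10⁻²¹ J.

KE = 1.45 × 10⁻²¹ J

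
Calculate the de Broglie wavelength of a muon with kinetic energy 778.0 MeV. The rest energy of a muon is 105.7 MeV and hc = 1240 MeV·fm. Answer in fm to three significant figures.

λ = 1.41 fm

Total energy E = KE + m₀c² = 778.0 + 105.7 = 883.7 MeV.
(pc)² = E² − (m₀c²)² = (883.7)² − (105.7)² = 7.698 × 10⁵ MeV², so pc = 877.4 MeV.
λ = hc/(pc) = 1240 MeV·fm / 877.4 MeV = 1.41 fm.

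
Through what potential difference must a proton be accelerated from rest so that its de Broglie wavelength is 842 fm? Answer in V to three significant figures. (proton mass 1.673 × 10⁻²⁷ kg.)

p = h/λ = 6.626 × 10⁻³⁴ / 8.420 × 10⁻¹³ = 7.869 × 10⁻²² kg·m/s.
KE = p²/(2m) = 1.851 × 10⁻¹⁶ J.
V = KE/e = 1.851 × 10⁻¹⁶ / (1.602 × 10⁻¹⁹) = 1160 V.

V = 1160 V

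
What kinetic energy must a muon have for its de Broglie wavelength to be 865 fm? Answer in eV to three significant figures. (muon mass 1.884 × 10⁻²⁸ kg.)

KE = 9720 eV

p = h/λ = 6.626 × 10⁻³⁴ / 8.650 × 10⁻¹³ = 7.660 × 10⁻²² kg·m/s.
KE = p²/(2m) = (7.660 × 10⁻²²)² / (2 × 1.884 × 10⁻²⁸) = 1.557 × 10⁻¹⁵ J = 9720 eV.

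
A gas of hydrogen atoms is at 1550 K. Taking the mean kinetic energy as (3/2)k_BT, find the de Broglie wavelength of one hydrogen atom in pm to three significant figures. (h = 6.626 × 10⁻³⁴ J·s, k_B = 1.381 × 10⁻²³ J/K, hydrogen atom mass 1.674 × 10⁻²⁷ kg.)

KE = (3/2)k_BT = 1.5 × 1.381 × 10⁻²³ × 1550 = 3.211 × 10⁻²⁰ J.
p = √(2mKE) = √(2 × 1.674 × 10⁻²⁷ × 3.211 × 10⁻²⁰) = 1.037 × 10⁻²³ kg·m/s.
λ = h/p = 6.39 × 10⁻¹¹ m = 63.9 pm.

λ = 63.9 pm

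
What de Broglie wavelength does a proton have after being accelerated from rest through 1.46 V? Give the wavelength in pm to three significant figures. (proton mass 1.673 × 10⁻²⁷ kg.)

KE = eV = 1.602 × 10⁻¹⁹ × 1.460 = 2.339 × 10⁻¹⁹ J.
p = √(2mKE) = √(2 × 1.673 × 10⁻²⁷ × 2.339 × 10⁻¹⁹) = 2.798 × 10⁻²³ kg·m/s.
λ = h/p = 6.626 × 10⁻³⁴ / 2.798 × 10⁻²³ = 2.37 × 10⁻¹¹ m = 23.7 pm.

λ = 23.7 pm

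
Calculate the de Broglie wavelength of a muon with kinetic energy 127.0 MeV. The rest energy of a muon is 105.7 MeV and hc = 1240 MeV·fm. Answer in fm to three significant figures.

Total energy E = KE + m₀c² = 127.0 + 105.7 = 232.7 MeV.
(pc)² = E² − (m₀c²)² = (232.7)² − (105.7)² = 4.298 × 10⁴ MeV², so pc = 207.3 MeV.
λ = hc/(pc) = 1240 MeV·fm / 207.3 MeV = 5.98 fm.

λ = 5.98 fm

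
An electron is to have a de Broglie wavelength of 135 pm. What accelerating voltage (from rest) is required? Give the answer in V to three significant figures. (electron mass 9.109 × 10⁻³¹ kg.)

V = 82.5 V

p = h/λ = 6.626 × 10⁻³⁴ / 1.350 × 10⁻¹⁰ = 4.908 × 10⁻²⁴ kg·m/s.
KE = p²/(2m) = 1.322 × 10⁻¹⁷ J.
V = KE/e = 1.322 × 10⁻¹⁷ / (1.602 × 10⁻¹⁹) = 82.5 V.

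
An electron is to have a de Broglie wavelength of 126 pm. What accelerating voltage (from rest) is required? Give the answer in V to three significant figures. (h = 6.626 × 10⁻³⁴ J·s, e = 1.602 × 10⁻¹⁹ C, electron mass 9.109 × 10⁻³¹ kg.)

p = h/λ = 6.626 × 10⁻³⁴ / 1.260 × 10⁻¹⁰ = 5.259 × 10⁻²⁴ kg·m/s.
KE = p²/(2m) = 1.518 × 10⁻¹⁷ J.
V = KE/e = 1.518 × 10⁻¹⁷ / (1.602 × 10⁻¹⁹) = 94.8 V.

V = 94.8 V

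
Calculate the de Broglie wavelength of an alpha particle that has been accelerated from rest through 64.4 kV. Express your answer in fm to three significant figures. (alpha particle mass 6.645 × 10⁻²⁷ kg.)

λ = 40.0 fm

KE = 2eV = 2 × 1.602 × 10⁻¹⁹ × 6.440 × 10⁴ = 2.063 × 10⁻¹⁴ J.
p = √(2mKE) = √(2 × 6.645 × 10⁻²⁷ × 2.063 × 10⁻¹⁴) = 1.656 × 10⁻²⁰ kg·m/s.
λ = h/p = 6.626 × 10⁻³⁴ / 1.656 × 10⁻²⁰ = 4.00 × 10⁻¹⁴ m = 40.0 fm.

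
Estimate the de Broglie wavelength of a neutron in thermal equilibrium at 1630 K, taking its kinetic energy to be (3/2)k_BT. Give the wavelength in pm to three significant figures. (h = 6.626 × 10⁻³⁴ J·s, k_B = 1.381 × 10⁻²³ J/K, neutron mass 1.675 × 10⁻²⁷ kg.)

λ = 62.3 pm

KE = (3/2)k_BT = 1.5 × 1.381 × 10⁻²³ × 1630 = 3.377 × 10⁻²⁰ J.
p = √(2mKE) = √(2 × 1.675 × 10⁻²⁷ × 3.377 × 10⁻²⁰) = 1.064 × 10⁻²³ kg·m/s.
λ = h/p = 6.23 × 10⁻¹¹ m = 62.3 pm.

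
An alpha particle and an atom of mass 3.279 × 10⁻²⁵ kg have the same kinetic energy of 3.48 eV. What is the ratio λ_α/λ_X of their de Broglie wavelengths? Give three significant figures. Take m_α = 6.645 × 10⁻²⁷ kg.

At fixed KE, p = √(2mKE) so λ = h/p ∝ 1/√m.
λ_α/λ_X = √(m_X/m_α) = √(3.279 × 10⁻²⁵/6.645 × 10⁻²⁷) = √(49.35) = 7.02.

λ_α/λ_X = 7.02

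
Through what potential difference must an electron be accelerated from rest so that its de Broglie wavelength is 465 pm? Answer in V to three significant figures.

V = 6.96 V

p = h/λ = 6.626 × 10⁻³⁴ / 4.650 × 10⁻¹⁰ = 1.425 × 10⁻²⁴ kg·m/s.
KE = p²/(2m) = 1.115 × 10⁻¹⁸ J.
V = KE/e = 1.115 × 10⁻¹⁸ / (1.602 × 10⁻¹⁹) = 6.96 V.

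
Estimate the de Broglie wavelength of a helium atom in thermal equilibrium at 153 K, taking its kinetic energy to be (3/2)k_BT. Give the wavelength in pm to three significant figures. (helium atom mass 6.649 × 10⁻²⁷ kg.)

KE = (3/2)k_BT = 1.5 × 1.381 × 10⁻²³ × 153 = 3.169 × 10⁻²¹ J.
p = √(2mKE) = √(2 × 6.649 × 10⁻²⁷ × 3.169 × 10⁻²¹) = 6.492 × 10⁻²⁴ kg·m/s.
λ = h/p = 1.02 × 10⁻¹⁰ m = 102 pm.

λ = 102 pm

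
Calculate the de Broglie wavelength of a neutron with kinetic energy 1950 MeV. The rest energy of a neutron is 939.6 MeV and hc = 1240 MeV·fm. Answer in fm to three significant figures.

Total energy E = KE + m₀c² = 1950 + 939.6 = 2889.6 MeV.
(pc)² = E² − (m₀c²)² = (2889.6)² − (939.6)² = 7.467 × 10⁶ MeV², so pc = 2733 MeV.
λ = hc/(pc) = 1240 MeV·fm / 2733 MeV = 0.454 fm.

λ = 0.454 fm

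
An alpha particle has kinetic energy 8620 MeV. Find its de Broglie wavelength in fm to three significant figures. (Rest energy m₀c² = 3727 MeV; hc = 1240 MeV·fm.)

Total energy E = KE + m₀c² = 8620 + 3727 = 12347 MeV.
(pc)² = E² − (m₀c²)² = (12347)² − (3727)² = 1.386 × 10⁸ MeV², so pc = 1.177 × 10⁴ MeV.
λ = hc/(pc) = 1240 MeV·fm / 1.177 × 10⁴ MeV = 0.105 fm.

λ = 0.105 fm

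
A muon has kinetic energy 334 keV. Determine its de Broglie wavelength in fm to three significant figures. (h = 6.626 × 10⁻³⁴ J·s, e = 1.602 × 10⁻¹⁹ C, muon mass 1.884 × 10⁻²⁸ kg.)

λ = 148 fm

KE = 334 keV = 5.351 × 10⁻¹⁴ J.
p = √(2mKE) = √(2 × 1.884 × 10⁻²⁸ × 5.351 × 10⁻¹⁴) = 4.490 × 10⁻²¹ kg·m/s.
λ = h/p = 6.626 × 10⁻³⁴ / 4.490 × 10⁻²¹ = 1.48 × 10⁻¹³ m = 148 fm.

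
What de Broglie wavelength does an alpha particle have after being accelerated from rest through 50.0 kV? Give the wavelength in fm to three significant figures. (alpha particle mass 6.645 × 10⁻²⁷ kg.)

KE = 2eV = 2 × 1.602 × 10⁻¹⁹ × 5.000 × 10⁴ = 1.602 × 10⁻¹⁴ J.
p = √(2mKE) = √(2 × 6.645 × 10⁻²⁷ × 1.602 × 10⁻¹⁴) = 1.459 × 10⁻²⁰ kg·m/s.
λ = h/p = 6.626 × 10⁻³⁴ / 1.459 × 10⁻²⁰ = 4.54 × 10⁻¹⁴ m = 45.4 fm.

λ = 45.4 fm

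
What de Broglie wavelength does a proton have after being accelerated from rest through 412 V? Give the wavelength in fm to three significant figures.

KE = eV = 1.602 × 10⁻¹⁹ × 412.0 = 6.600 × 10⁻¹⁷ J.
p = √(2mKE) = √(2 × 1.673 × 10⁻²⁷ × 6.600 × 10⁻¹⁷) = 4.699 × 10⁻²² kg·m/s.
λ = h/p = 6.626 × 10⁻³⁴ / 4.699 × 10⁻²² = 1.41 × 10⁻¹² m = 1410 fm.

λ = 1410 fm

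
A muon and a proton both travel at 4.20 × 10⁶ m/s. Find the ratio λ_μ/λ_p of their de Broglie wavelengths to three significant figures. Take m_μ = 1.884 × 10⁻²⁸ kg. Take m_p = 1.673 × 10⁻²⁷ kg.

At fixed v, p = mv so λ = h/(mv) ∝ 1/m.
λ_μ/λ_p = m_p/m_μ = 1.673 × 10⁻²⁷/1.884 × 10⁻²⁸ = 8.88.

λ_μ/λ_p = 8.88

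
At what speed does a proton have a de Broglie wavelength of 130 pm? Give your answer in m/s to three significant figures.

v = 3050 m/s

p = h/λ = 6.626 × 10⁻³⁴ / 1.300 × 10⁻¹⁰ = 5.097 × 10⁻²⁴ kg·m/s.
v = p/m = 5.097 × 10⁻²⁴ / 1.673 × 10⁻²⁷ = 3.05 × 10³ m/s = 3050 m/s.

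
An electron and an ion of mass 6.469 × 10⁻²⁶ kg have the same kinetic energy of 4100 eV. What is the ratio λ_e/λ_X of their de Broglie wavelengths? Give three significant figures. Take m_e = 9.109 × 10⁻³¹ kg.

At fixed KE, p = √(2mKE) so λ = h/p ∝ 1/√m.
λ_e/λ_X = √(m_X/m_e) = √(6.469 × 10⁻²⁶/9.109 × 10⁻³¹) = √(7.102 × 10⁴) = 266.

λ_e/λ_X = 266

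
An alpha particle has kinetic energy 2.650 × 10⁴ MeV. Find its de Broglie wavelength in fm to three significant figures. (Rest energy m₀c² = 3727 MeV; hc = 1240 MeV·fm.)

Total energy E = KE + m₀c² = 2.650 × 10⁴ + 3727 = 30227 MeV.
(pc)² = E² − (m₀c²)² = (30227)² − (3727)² = 8.998 × 10⁸ MeV², so pc = 3.000 × 10⁴ MeV.
λ = hc/(pc) = 1240 MeV·fm / 3.000 × 10⁴ MeV = 0.0413 fm.

λ = 0.0413 fm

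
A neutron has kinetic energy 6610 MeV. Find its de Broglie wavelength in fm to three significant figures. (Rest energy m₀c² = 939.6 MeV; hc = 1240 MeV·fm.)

Total energy E = KE + m₀c² = 6610 + 939.6 = 7549.6 MeV.
(pc)² = E² − (m₀c²)² = (7549.6)² − (939.6)² = 5.611 × 10⁷ MeV², so pc = 7491 MeV.
λ = hc/(pc) = 1240 MeV·fm / 7491 MeV = 0.166 fm.

λ = 0.166 fm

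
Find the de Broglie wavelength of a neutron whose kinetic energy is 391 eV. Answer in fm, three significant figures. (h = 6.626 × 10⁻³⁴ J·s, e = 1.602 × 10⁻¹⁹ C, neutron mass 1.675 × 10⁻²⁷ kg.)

KE = 391 eV = 6.264 × 10⁻¹⁷ J.
p = √(2mKE) = √(2 × 1.675 × 10⁻²⁷ × 6.264 × 10⁻¹⁷) = 4.581 × 10⁻²² kg·m/s.
λ = h/p = 6.626 × 10⁻³⁴ / 4.581 × 10⁻²² = 1.45 × 10⁻¹² m = 1450 fm.

λ = 1450 fm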